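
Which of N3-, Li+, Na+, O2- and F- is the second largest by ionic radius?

Li+: 2 e⁻, Z=3, Na+: 10 e⁻, Z=11, F-: 10 e⁻, Z=9, O2-: 10 e⁻, Z=8, N3-: 10 e⁻, Z=7. Li+ < Na+ (same group, period 2 vs 3); Na+ < F- (isoelectronic, higher Z=11 is smaller); F- < O2- (both 10 e⁻, Z=9>8); O2- < N3- (both 10 e⁻, Z=8>7).
That gives Li+ < Na+ < F- < O2- < N3-. From the largest end, number 2 is O2-.

O2-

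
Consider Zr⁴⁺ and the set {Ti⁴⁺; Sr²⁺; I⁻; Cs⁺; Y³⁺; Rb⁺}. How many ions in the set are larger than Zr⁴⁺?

First list Z and electron count for each: Ti⁴⁺ has 18 e⁻ (Z=22), Zr⁴⁺ has 36 e⁻ (Z=40), Y³⁺ has 36 e⁻ (Z=39), Sr²⁺ has 36 e⁻ (Z=38), Rb⁺ has 36 e⁻ (Z=37), Cs⁺ has 54 e⁻ (Z=55), I⁻ has 54 e⁻ (Z=53). Ti⁴⁺ < Zr⁴⁺ (same group, 1 shell fewer); Zr⁴⁺ < Y³⁺ (isoelectronic, higher Z=40 is smaller); Y³⁺ < Sr²⁺ (both 36 e⁻, Z=39>38); Sr²⁺ < Rb⁺ (both 36 e⁻, Z=38>37); Rb⁺ < Cs⁺ (same group, 1 shell fewer); Cs⁺ < I⁻ (both 54 e⁻, Z=55>53).
Overall: Ti⁴⁺ < Zr⁴⁺ < Y³⁺ < Sr²⁺ < Rb⁺ < Cs⁺ < I⁻. Zr⁴⁺ has 1 below it and 5 above. Count: 5.

5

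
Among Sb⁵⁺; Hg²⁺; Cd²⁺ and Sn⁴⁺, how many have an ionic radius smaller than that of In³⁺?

2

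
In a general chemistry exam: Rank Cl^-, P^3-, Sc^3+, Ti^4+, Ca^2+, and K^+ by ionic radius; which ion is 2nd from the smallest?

Sc^3+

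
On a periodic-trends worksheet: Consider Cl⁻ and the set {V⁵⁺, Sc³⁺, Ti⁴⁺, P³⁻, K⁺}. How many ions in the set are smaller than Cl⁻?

4

Isoelectronic series (18 e⁻ each). Size is set by nuclear charge: more protons means a smaller ion. V⁵⁺ (Z=23), Ti⁴⁺ (Z=22), Sc³⁺ (Z=21), K⁺ (Z=19), Cl⁻ (Z=17), P³⁻ (Z=15).
Overall: V⁵⁺ < Ti⁴⁺ < Sc³⁺ < K⁺ < Cl⁻ < P³⁻. Cl⁻ has 4 below it and 1 above. Count: 4.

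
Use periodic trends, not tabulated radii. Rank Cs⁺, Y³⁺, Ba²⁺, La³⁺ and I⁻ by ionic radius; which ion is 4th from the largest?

La³⁺

First list Z and electron count for each: Y³⁺ has 36 e⁻ (Z=39), La³⁺ has 54 e⁻ (Z=57), Ba²⁺ has 54 e⁻ (Z=56), Cs⁺ has 54 e⁻ (Z=55), I⁻ has 54 e⁻ (Z=53). Y³⁺ < La³⁺ (same group, period 5 vs 6); La³⁺ < Ba²⁺ (both 54 e⁻, Z=57>56); Ba²⁺ < Cs⁺ (isoelectronic, higher Z=56 is smaller); Cs⁺ < I⁻ (isoelectronic, higher Z=55 is smaller).
So the order is Y³⁺ < La³⁺ < Ba²⁺ < Cs⁺ < I⁻; the 4th-largest ion is La³⁺.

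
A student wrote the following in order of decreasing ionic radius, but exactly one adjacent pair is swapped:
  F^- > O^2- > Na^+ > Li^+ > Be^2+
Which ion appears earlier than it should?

F^-

Scanning neighbour by neighbour, only F^-/O^2- violates a trend: F^- and O^2- share 10 electrons; the higher nuclear charge on F (Z=9) contracts it more, so F^- < O^2-. That makes F^- the one sitting a position early relative to where it belongs.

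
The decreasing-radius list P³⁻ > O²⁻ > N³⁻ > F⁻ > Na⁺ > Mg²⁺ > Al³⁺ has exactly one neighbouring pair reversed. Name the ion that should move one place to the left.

N³⁻

Scanning neighbour by neighbour, only O²⁻/N³⁻ violates a trend: both have 10 electrons but Z(O)=8 > Z(N)=7, so O²⁻ should be the smaller of the two. That makes N³⁻ the one sitting a position late relative to where it belongs.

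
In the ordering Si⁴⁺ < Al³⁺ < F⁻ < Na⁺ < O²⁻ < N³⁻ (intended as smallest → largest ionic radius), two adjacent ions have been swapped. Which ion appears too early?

F⁻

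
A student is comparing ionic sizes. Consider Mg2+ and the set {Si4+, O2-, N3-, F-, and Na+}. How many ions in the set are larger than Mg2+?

These species are isoelectronic with 10 electrons. The only difference is the number of protons: Si4+ (Z=14), Mg2+ (Z=12), Na+ (Z=11), F- (Z=9), O2- (Z=8), N3- (Z=7). The strongest nuclear pull (Si4+) gives the smallest ion.
Relative to Mg2+, the ions that are larger are Na+, F-, O2-, N3-. That's 4.

4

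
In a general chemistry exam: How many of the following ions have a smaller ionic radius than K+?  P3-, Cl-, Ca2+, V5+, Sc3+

3

All of these have 18 electrons (isoelectronic). With the same electron cloud, the ion with the most protons pulls it in tightest. Nuclear charges: V5+ (Z=23), Sc3+ (Z=21), Ca2+ (Z=20), K+ (Z=19), Cl- (Z=17), P3- (Z=15). Highest Z is smallest.
Overall: V5+ < Sc3+ < Ca2+ < K+ < Cl- < P3-. K+ has 3 below it and 2 above. Count: 3.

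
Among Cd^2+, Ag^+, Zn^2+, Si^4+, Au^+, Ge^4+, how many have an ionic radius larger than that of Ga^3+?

4

First list Z and electron count for each: Si^4+: 10 e⁻, Z=14, Ge^4+: 28 e⁻, Z=32, Ga^3+: 28 e⁻, Z=31, Zn^2+: 28 e⁻, Z=30, Cd^2+: 46 e⁻, Z=48, Ag^+: 46 e⁻, Z=47, Au^+: 78 e⁻, Z=79. Si^4+ < Ge^4+ (same group, period 3 vs 4); Ge^4+ < Ga^3+ (isoelectronic, higher Z=32 is smaller); Ga^3+ < Zn^2+ (both 28 e⁻, Z=31>30); Zn^2+ < Cd^2+ (same group, period 4 vs 5); Cd^2+ < Ag^+ (isoelectronic, higher Z=48 is smaller); Ag^+ < Au^+ (same group, 1 shell fewer).
Placing each against Ga^3+: smaller — Si^4+, Ge^4+; larger — Zn^2+, Cd^2+, Ag^+, Au^+. So 4 are larger.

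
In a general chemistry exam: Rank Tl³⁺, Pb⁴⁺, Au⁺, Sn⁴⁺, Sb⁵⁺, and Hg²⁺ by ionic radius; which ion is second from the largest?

Hg²⁺

Electron counts and nuclear charges: Sb⁵⁺ has 46 e⁻ (Z=51), Sn⁴⁺ has 46 e⁻ (Z=50), Pb⁴⁺ has 78 e⁻ (Z=82), Tl³⁺ has 78 e⁻ (Z=81), Hg²⁺ has 78 e⁻ (Z=80), Au⁺ has 78 e⁻ (Z=79). Sb⁵⁺ < Sn⁴⁺ (isoelectronic, higher Z=51 is smaller); Sn⁴⁺ < Pb⁴⁺ (same group, 1 shell fewer); Pb⁴⁺ < Tl³⁺ (isoelectronic, higher Z=82 is smaller); Tl³⁺ < Hg²⁺ (both 78 e⁻, Z=81>80); Hg²⁺ < Au⁺ (isoelectronic, higher Z=80 is smaller).
That gives Sb⁵⁺ < Sn⁴⁺ < Pb⁴⁺ < Tl³⁺ < Hg²⁺ < Au⁺. From the largest end, number 2 is Hg²⁺.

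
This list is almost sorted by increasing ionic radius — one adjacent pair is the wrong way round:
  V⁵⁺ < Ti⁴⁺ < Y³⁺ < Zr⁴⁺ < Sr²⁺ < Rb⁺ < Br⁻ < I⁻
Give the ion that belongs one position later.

Y³⁺

Check each adjacent pair. Y³⁺ and Zr⁴⁺ are reversed: they are isoelectronic (36 e⁻) and Zr has more protons than Y (40 vs 39), making Zr⁴⁺ smaller. No other neighbouring pair contradicts the periodic trends, so Y³⁺ is the ion listed too early.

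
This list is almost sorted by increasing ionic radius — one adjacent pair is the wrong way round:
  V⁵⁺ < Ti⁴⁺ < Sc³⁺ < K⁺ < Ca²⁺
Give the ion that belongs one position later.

K⁺

Scanning neighbour by neighbour, only K⁺/Ca²⁺ violates a trend: Ca²⁺ and K⁺ share 18 electrons; the higher nuclear charge on Ca (Z=20) contracts it more, so Ca²⁺ < K⁺. That makes K⁺ the one sitting a position early relative to where it belongs.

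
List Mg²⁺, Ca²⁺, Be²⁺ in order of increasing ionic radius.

Be²⁺ < Mg²⁺ < Ca²⁺

Same group, same charge. Going down the group adds an extra shell of electrons, so the ion gets larger: Be²⁺ is highest in the group and smallest.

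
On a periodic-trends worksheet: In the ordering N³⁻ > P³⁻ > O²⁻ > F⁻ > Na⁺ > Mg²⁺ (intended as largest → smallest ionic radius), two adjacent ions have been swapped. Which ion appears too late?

Check each adjacent pair. N³⁻ and P³⁻ are reversed: same group and charge — period 2 sits above period 3, so N³⁻ is smaller. No other neighbouring pair contradicts the periodic trends, so P³⁻ is the ion listed too late.

P³⁻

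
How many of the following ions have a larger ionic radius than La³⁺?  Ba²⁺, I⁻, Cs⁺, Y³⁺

Y³⁺ has 36 e⁻ (Z=39), La³⁺ has 54 e⁻ (Z=57), Ba²⁺ has 54 e⁻ (Z=56), Cs⁺ has 54 e⁻ (Z=55), I⁻ has 54 e⁻ (Z=53). Y³⁺ < La³⁺ (same group, period 5 vs 6); La³⁺ < Ba²⁺ (both 54 e⁻, Z=57>56); Ba²⁺ < Cs⁺ (isoelectronic, higher Z=56 is smaller); Cs⁺ < I⁻ (isoelectronic, higher Z=55 is smaller).
Relative to La³⁺, the ions that are larger are Ba²⁺, Cs⁺, I⁻. So 3 are larger.

3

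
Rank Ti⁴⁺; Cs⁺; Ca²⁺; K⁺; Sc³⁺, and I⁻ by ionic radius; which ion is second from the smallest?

Tabulating Z and e⁻: Ti⁴⁺: 18 e⁻, Z=22, Sc³⁺: 18 e⁻, Z=21, Ca²⁺: 18 e⁻, Z=20, K⁺: 18 e⁻, Z=19, Cs⁺: 54 e⁻, Z=55, I⁻: 54 e⁻, Z=53. Ti⁴⁺ < Sc³⁺ (both 18 e⁻, Z=22>21); Sc³⁺ < Ca²⁺ (both 18 e⁻, Z=21>20); Ca²⁺ < K⁺ (isoelectronic, higher Z=20 is smaller); K⁺ < Cs⁺ (same group, period 4 vs 6); Cs⁺ < I⁻ (both 54 e⁻, Z=55>53).
So the order is Ti⁴⁺ < Sc³⁺ < Ca²⁺ < K⁺ < Cs⁺ < I⁻; the 2nd-smallest ion is Sc³⁺.

Sc³⁺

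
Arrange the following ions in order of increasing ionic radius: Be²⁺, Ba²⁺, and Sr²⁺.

All are in the same group with charge +2. Radius grows down the group as n (the outermost shell) increases.

Be²⁺ < Sr²⁺ < Ba²⁺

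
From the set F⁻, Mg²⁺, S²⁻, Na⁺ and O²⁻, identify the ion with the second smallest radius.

Na⁺

Tabulating Z and e⁻: Mg²⁺ (Z=12, 10 e⁻), Na⁺ (Z=11, 10 e⁻), F⁻ (Z=9, 10 e⁻), O²⁻ (Z=8, 10 e⁻), S²⁻ (Z=16, 18 e⁻). Mg²⁺ < Na⁺ (isoelectronic, higher Z=12 is smaller); Na⁺ < F⁻ (isoelectronic, higher Z=11 is smaller); F⁻ < O²⁻ (isoelectronic, higher Z=9 is smaller); O²⁻ < S²⁻ (same group, 1 shell fewer).
That gives Mg²⁺ < Na⁺ < F⁻ < O²⁻ < S²⁻. From the smallest end, number 2 is Na⁺.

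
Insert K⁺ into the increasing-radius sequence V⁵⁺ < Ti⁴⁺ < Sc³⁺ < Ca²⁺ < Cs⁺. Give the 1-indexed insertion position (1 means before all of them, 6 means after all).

Electron counts and nuclear charges: V⁵⁺ (Z=23, 18 e⁻), Ti⁴⁺ (Z=22, 18 e⁻), Sc³⁺ (Z=21, 18 e⁻), Ca²⁺ (Z=20, 18 e⁻), K⁺ (Z=19, 18 e⁻), Cs⁺ (Z=55, 54 e⁻). V⁵⁺ < Ti⁴⁺ (isoelectronic, higher Z=23 is smaller); Ti⁴⁺ < Sc³⁺ (isoelectronic, higher Z=22 is smaller); Sc³⁺ < Ca²⁺ (isoelectronic, higher Z=21 is smaller); Ca²⁺ < K⁺ (isoelectronic, higher Z=20 is smaller); K⁺ < Cs⁺ (same group, period 4 vs 6).
With K⁺ included the full order is V⁵⁺ < Ti⁴⁺ < Sc³⁺ < Ca²⁺ < K⁺ < Cs⁺, so it takes position 5.

5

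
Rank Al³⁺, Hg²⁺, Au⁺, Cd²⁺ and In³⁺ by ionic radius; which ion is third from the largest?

Cd²⁺

Al³⁺ has 10 e⁻ (Z=13), In³⁺ has 46 e⁻ (Z=49), Cd²⁺ has 46 e⁻ (Z=48), Hg²⁺ has 78 e⁻ (Z=80), Au⁺ has 78 e⁻ (Z=79). Al³⁺ < In³⁺ (same group, period 3 vs 5); In³⁺ < Cd²⁺ (both 46 e⁻, Z=49>48); Cd²⁺ < Hg²⁺ (same group, period 5 vs 6); Hg²⁺ < Au⁺ (both 78 e⁻, Z=80>79).
Full ascending order: Al³⁺ < In³⁺ < Cd²⁺ < Hg²⁺ < Au⁺. Counting from the largest, position 3 is Cd²⁺.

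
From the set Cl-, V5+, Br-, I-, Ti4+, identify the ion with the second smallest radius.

Ti4+

First list Z and electron count for each: V5+ (Z=23, 18 e⁻), Ti4+ (Z=22, 18 e⁻), Cl- (Z=17, 18 e⁻), Br- (Z=35, 36 e⁻), I- (Z=53, 54 e⁻). V5+ < Ti4+ (both 18 e⁻, Z=23>22); Ti4+ < Cl- (both 18 e⁻, Z=22>17); Cl- < Br- (same group, period 3 vs 4); Br- < I- (same group, period 4 vs 5).
So the order is V5+ < Ti4+ < Cl- < Br- < I-; the 2nd-smallest ion is Ti4+.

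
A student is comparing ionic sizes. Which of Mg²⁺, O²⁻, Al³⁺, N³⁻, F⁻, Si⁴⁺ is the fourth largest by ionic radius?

All of these have 10 electrons (isoelectronic). With the same electron cloud, the ion with the most protons pulls it in tightest. Nuclear charges: Si⁴⁺ (Z=14), Al³⁺ (Z=13), Mg²⁺ (Z=12), F⁻ (Z=9), O²⁻ (Z=8), N³⁻ (Z=7). Highest Z is smallest.
So the order is Si⁴⁺ < Al³⁺ < Mg²⁺ < F⁻ < O²⁻ < N³⁻; the 4th-largest ion is Mg²⁺.

Mg²⁺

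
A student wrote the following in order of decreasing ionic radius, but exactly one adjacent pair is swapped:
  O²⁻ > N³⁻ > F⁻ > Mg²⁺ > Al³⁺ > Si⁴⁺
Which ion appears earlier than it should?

Compare adjacent ions: O²⁻ and N³⁻ share 10 electrons; the higher nuclear charge on O (Z=8) contracts it more, so O²⁻ < N³⁻ — yet in this decreasing list O²⁻ sits before N³⁻. Nothing else is reversed, so O²⁻ should move one place to the right.

O²⁻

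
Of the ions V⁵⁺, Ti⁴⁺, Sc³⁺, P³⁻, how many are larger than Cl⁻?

1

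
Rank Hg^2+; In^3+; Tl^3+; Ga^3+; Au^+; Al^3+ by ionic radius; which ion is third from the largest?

Tl^3+

Electron counts and nuclear charges: Al^3+ has 10 e⁻ (Z=13), Ga^3+ has 28 e⁻ (Z=31), In^3+ has 46 e⁻ (Z=49), Tl^3+ has 78 e⁻ (Z=81), Hg^2+ has 78 e⁻ (Z=80), Au^+ has 78 e⁻ (Z=79). Al^3+ < Ga^3+ (same group, 1 shell fewer); Ga^3+ < In^3+ (same group, 1 shell fewer); In^3+ < Tl^3+ (same group, 1 shell fewer); Tl^3+ < Hg^2+ (isoelectronic, higher Z=81 is smaller); Hg^2+ < Au^+ (both 78 e⁻, Z=80>79).
Ordering: Al^3+ < Ga^3+ < In^3+ < Tl^3+ < Hg^2+ < Au^+. The third largest is Tl^3+.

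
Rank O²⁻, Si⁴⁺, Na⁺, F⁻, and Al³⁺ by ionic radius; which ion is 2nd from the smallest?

Isoelectronic series (10 e⁻ each). Size is set by nuclear charge: more protons means a smaller ion. Si⁴⁺ (Z=14), Al³⁺ (Z=13), Na⁺ (Z=11), F⁻ (Z=9), O²⁻ (Z=8).
So the order is Si⁴⁺ < Al³⁺ < Na⁺ < F⁻ < O²⁻; the 2nd-smallest ion is Al³⁺.

Al³⁺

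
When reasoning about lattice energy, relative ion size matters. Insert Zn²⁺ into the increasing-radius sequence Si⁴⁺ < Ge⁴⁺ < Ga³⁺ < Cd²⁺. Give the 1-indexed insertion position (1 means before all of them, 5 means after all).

Work out protons and electrons: Si⁴⁺ has 10 e⁻ (Z=14), Ge⁴⁺ has 28 e⁻ (Z=32), Ga³⁺ has 28 e⁻ (Z=31), Zn²⁺ has 28 e⁻ (Z=30), Cd²⁺ has 46 e⁻ (Z=48). Si⁴⁺ < Ge⁴⁺ (same group, period 3 vs 4); Ge⁴⁺ < Ga³⁺ (isoelectronic, higher Z=32 is smaller); Ga³⁺ < Zn²⁺ (isoelectronic, higher Z=31 is smaller); Zn²⁺ < Cd²⁺ (same group, 1 shell fewer).
Merged order: Si⁴⁺ < Ge⁴⁺ < Ga³⁺ < Zn²⁺ < Cd²⁺ — Zn²⁺ is number 4.

4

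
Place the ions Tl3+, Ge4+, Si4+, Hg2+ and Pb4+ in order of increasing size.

Si4+ < Ge4+ < Pb4+ < Tl3+ < Hg2+

Si4+ has 10 e⁻ (Z=14), Ge4+ has 28 e⁻ (Z=32), Pb4+ has 78 e⁻ (Z=82), Tl3+ has 78 e⁻ (Z=81), Hg2+ has 78 e⁻ (Z=80). Si4+ < Ge4+ (same group, period 3 vs 4); Ge4+ < Pb4+ (same group, 2 shells fewer); Pb4+ < Tl3+ (isoelectronic, higher Z=82 is smaller); Tl3+ < Hg2+ (both 78 e⁻, Z=81>80).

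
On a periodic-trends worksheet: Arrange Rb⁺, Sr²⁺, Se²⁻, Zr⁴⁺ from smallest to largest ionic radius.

All of these have 36 electrons (isoelectronic). With the same electron cloud, the ion with the most protons pulls it in tightest. Nuclear charges: Zr⁴⁺ (Z=40), Sr²⁺ (Z=38), Rb⁺ (Z=37), Se²⁻ (Z=34). Highest Z is smallest.

Zr⁴⁺ < Sr²⁺ < Rb⁺ < Se²⁻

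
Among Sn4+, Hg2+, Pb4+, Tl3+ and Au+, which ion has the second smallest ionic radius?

Electron counts and nuclear charges: Sn4+ has 46 e⁻ (Z=50), Pb4+ has 78 e⁻ (Z=82), Tl3+ has 78 e⁻ (Z=81), Hg2+ has 78 e⁻ (Z=80), Au+ has 78 e⁻ (Z=79). Sn4+ < Pb4+ (same group, period 5 vs 6); Pb4+ < Tl3+ (both 78 e⁻, Z=82>81); Tl3+ < Hg2+ (isoelectronic, higher Z=81 is smaller); Hg2+ < Au+ (both 78 e⁻, Z=80>79).
Ordering: Sn4+ < Pb4+ < Tl3+ < Hg2+ < Au+. The second smallest is Pb4+.

Pb4+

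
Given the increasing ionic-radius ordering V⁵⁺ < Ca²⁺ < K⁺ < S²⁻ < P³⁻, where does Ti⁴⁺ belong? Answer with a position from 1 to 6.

2

Each ion has 18 electrons. The ranking follows nuclear charge in reverse — greater Z gives a smaller radius. V⁵⁺ (Z=23), Ti⁴⁺ (Z=22), Ca²⁺ (Z=20), K⁺ (Z=19), S²⁻ (Z=16), P³⁻ (Z=15).
With Ti⁴⁺ included the full order is V⁵⁺ < Ti⁴⁺ < Ca²⁺ < K⁺ < S²⁻ < P³⁻, so it takes position 2.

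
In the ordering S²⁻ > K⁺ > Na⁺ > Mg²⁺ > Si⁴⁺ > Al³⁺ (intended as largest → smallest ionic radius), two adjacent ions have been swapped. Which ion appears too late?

Al³⁺

Scanning neighbour by neighbour, only Si⁴⁺/Al³⁺ violates a trend: Si⁴⁺ and Al³⁺ share 10 electrons; the higher nuclear charge on Si (Z=14) contracts it more, so Si⁴⁺ < Al³⁺. That makes Al³⁺ the one sitting a position late relative to where it belongs.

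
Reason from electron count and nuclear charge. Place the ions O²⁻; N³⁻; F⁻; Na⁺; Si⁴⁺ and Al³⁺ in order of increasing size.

Si⁴⁺ < Al³⁺ < Na⁺ < F⁻ < O²⁻ < N³⁻

All of these have 10 electrons (isoelectronic). With the same electron cloud, the ion with the most protons pulls it in tightest. Nuclear charges: Si⁴⁺ (Z=14), Al³⁺ (Z=13), Na⁺ (Z=11), F⁻ (Z=9), O²⁻ (Z=8), N³⁻ (Z=7). Highest Z is smallest.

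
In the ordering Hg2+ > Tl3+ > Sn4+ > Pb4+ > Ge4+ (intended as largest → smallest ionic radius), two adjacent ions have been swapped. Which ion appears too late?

Pb4+

Check each adjacent pair. Sn4+ and Pb4+ are reversed: both in group 14 with the same charge; Sn4+ (period 5) has the smaller radius. No other neighbouring pair contradicts the periodic trends, so Pb4+ is the ion listed too late.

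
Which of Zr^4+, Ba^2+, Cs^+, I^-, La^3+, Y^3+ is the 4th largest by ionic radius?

First list Z and electron count for each: Zr^4+ has 36 e⁻ (Z=40), Y^3+ has 36 e⁻ (Z=39), La^3+ has 54 e⁻ (Z=57), Ba^2+ has 54 e⁻ (Z=56), Cs^+ has 54 e⁻ (Z=55), I^- has 54 e⁻ (Z=53). Zr^4+ < Y^3+ (isoelectronic, higher Z=40 is smaller); Y^3+ < La^3+ (same group, 1 shell fewer); La^3+ < Ba^2+ (isoelectronic, higher Z=57 is smaller); Ba^2+ < Cs^+ (both 54 e⁻, Z=56>55); Cs^+ < I^- (isoelectronic, higher Z=55 is smaller).
So the order is Zr^4+ < Y^3+ < La^3+ < Ba^2+ < Cs^+ < I^-; the 4th-largest ion is La^3+.

La^3+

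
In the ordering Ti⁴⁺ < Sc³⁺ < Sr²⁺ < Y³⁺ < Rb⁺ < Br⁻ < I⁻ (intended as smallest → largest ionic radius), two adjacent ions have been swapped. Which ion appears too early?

Sr²⁺

Scanning neighbour by neighbour, only Sr²⁺/Y³⁺ violates a trend: both have 36 electrons but Z(Y)=39 > Z(Sr)=38, so Y³⁺ should be the smaller of the two. That makes Sr²⁺ the one sitting a position early relative to where it belongs.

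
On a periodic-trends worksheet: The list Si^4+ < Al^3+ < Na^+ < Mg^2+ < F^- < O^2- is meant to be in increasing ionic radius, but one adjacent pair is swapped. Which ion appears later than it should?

The pair Na^+, Mg^2+ is the wrong way round — Mg^2+ and Na^+ share 10 electrons; the higher nuclear charge on Mg (Z=12) contracts it more, so Mg^2+ < Na^+. All other adjacent pairs agree with periodic trends, so Mg^2+ is the misplaced ion.

Mg^2+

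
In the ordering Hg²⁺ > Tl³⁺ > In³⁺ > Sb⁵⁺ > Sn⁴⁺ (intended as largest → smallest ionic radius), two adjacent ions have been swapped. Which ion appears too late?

Check each adjacent pair. Sb⁵⁺ and Sn⁴⁺ are reversed: they are isoelectronic (46 e⁻) and Sb has more protons than Sn (51 vs 50), making Sb⁵⁺ smaller. No other neighbouring pair contradicts the periodic trends, so Sn⁴⁺ is the ion listed too late.

Sn⁴⁺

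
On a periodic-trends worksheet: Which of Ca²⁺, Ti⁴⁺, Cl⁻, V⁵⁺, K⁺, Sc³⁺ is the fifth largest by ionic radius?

Ti⁴⁺

Each ion has 18 electrons. The ranking follows nuclear charge in reverse — greater Z gives a smaller radius. V⁵⁺ (Z=23), Ti⁴⁺ (Z=22), Sc³⁺ (Z=21), Ca²⁺ (Z=20), K⁺ (Z=19), Cl⁻ (Z=17).
So the order is V⁵⁺ < Ti⁴⁺ < Sc³⁺ < Ca²⁺ < K⁺ < Cl⁻; the 5th-largest ion is Ti⁴⁺.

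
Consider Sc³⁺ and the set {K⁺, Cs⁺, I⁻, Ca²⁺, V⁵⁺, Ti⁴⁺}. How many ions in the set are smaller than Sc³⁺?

Electron counts and nuclear charges: V⁵⁺ has 18 e⁻ (Z=23), Ti⁴⁺ has 18 e⁻ (Z=22), Sc³⁺ has 18 e⁻ (Z=21), Ca²⁺ has 18 e⁻ (Z=20), K⁺ has 18 e⁻ (Z=19), Cs⁺ has 54 e⁻ (Z=55), I⁻ has 54 e⁻ (Z=53). V⁵⁺ < Ti⁴⁺ (both 18 e⁻, Z=23>22); Ti⁴⁺ < Sc³⁺ (both 18 e⁻, Z=22>21); Sc³⁺ < Ca²⁺ (isoelectronic, higher Z=21 is smaller); Ca²⁺ < K⁺ (isoelectronic, higher Z=20 is smaller); K⁺ < Cs⁺ (same group, 2 shells fewer); Cs⁺ < I⁻ (isoelectronic, higher Z=55 is smaller).
Relative to Sc³⁺, the ions that are smaller are V⁵⁺, Ti⁴⁺. Count: 2.

2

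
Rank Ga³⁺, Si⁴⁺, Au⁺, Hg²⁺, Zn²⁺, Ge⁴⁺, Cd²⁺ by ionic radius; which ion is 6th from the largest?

Electron counts and nuclear charges: Si⁴⁺: 10 e⁻, Z=14, Ge⁴⁺: 28 e⁻, Z=32, Ga³⁺: 28 e⁻, Z=31, Zn²⁺: 28 e⁻, Z=30, Cd²⁺: 46 e⁻, Z=48, Hg²⁺: 78 e⁻, Z=80, Au⁺: 78 e⁻, Z=79. Si⁴⁺ < Ge⁴⁺ (same group, period 3 vs 4); Ge⁴⁺ < Ga³⁺ (both 28 e⁻, Z=32>31); Ga³⁺ < Zn²⁺ (both 28 e⁻, Z=31>30); Zn²⁺ < Cd²⁺ (same group, 1 shell fewer); Cd²⁺ < Hg²⁺ (same group, 1 shell fewer); Hg²⁺ < Au⁺ (both 78 e⁻, Z=80>79).
Full ascending order: Si⁴⁺ < Ge⁴⁺ < Ga³⁺ < Zn²⁺ < Cd²⁺ < Hg²⁺ < Au⁺. Counting from the largest, position 6 is Ge⁴⁺.

Ge⁴⁺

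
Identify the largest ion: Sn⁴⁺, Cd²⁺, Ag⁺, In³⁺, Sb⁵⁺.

All of these have 46 electrons (isoelectronic). With the same electron cloud, the ion with the most protons pulls it in tightest. Nuclear charges: Sb⁵⁺ (Z=51), Sn⁴⁺ (Z=50), In³⁺ (Z=49), Cd²⁺ (Z=48), Ag⁺ (Z=47). Highest Z is smallest.

Ag⁺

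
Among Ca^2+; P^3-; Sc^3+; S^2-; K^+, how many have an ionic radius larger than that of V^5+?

Isoelectronic series (18 e⁻ each). Size is set by nuclear charge: more protons means a smaller ion. V^5+ (Z=23), Sc^3+ (Z=21), Ca^2+ (Z=20), K^+ (Z=19), S^2- (Z=16), P^3- (Z=15).
Overall: V^5+ < Sc^3+ < Ca^2+ < K^+ < S^2- < P^3-. V^5+ has 0 below it and 5 above. So 5 are larger.

5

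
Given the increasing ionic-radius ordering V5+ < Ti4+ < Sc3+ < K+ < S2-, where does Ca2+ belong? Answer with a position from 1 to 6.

4

Each ion has 18 electrons. The ranking follows nuclear charge in reverse — greater Z gives a smaller radius. V5+ (Z=23), Ti4+ (Z=22), Sc3+ (Z=21), Ca2+ (Z=20), K+ (Z=19), S2- (Z=16).
The complete sequence is V5+ < Ti4+ < Sc3+ < Ca2+ < K+ < S2-. Ca2+ sits at position 4.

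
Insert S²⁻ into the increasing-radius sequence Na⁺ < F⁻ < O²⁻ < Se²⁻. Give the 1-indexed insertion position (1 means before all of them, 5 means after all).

4

Na⁺: 10 e⁻, Z=11, F⁻: 10 e⁻, Z=9, O²⁻: 10 e⁻, Z=8, S²⁻: 18 e⁻, Z=16, Se²⁻: 36 e⁻, Z=34. Na⁺ < F⁻ (both 10 e⁻, Z=11>9); F⁻ < O²⁻ (isoelectronic, higher Z=9 is smaller); O²⁻ < S²⁻ (same group, period 2 vs 3); S²⁻ < Se²⁻ (same group, period 3 vs 4).
The complete sequence is Na⁺ < F⁻ < O²⁻ < S²⁻ < Se²⁻. S²⁻ sits at position 4.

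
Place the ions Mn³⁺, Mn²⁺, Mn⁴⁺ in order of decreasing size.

Same element, different charge: the more highly charged cation has fewer electrons and a greater effective nuclear charge per electron, making Mn⁴⁺ the smallest.

Mn²⁺ > Mn³⁺ > Mn⁴⁺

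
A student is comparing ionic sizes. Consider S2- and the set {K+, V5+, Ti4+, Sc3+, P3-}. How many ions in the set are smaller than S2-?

These species are isoelectronic with 18 electrons. The only difference is the number of protons: V5+ (Z=23), Ti4+ (Z=22), Sc3+ (Z=21), K+ (Z=19), S2- (Z=16), P3- (Z=15). The strongest nuclear pull (V5+) gives the smallest ion.
Relative to S2-, the ions that are smaller are V5+, Ti4+, Sc3+, K+. Count: 4.

4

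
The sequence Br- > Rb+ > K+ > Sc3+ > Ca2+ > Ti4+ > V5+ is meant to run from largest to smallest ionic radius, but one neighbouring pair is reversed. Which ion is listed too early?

Sc3+

Check each adjacent pair. Sc3+ and Ca2+ are reversed: they are isoelectronic (18 e⁻) and Sc has more protons than Ca (21 vs 20), making Sc3+ smaller. No other neighbouring pair contradicts the periodic trends, so Sc3+ is the ion listed too early.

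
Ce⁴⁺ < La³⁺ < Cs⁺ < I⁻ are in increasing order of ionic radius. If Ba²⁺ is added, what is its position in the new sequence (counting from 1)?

3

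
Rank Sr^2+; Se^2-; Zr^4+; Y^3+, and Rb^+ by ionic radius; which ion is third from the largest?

All of these have 36 electrons (isoelectronic). With the same electron cloud, the ion with the most protons pulls it in tightest. Nuclear charges: Zr^4+ (Z=40), Y^3+ (Z=39), Sr^2+ (Z=38), Rb^+ (Z=37), Se^2- (Z=34). Highest Z is smallest.
That gives Zr^4+ < Y^3+ < Sr^2+ < Rb^+ < Se^2-. From the largest end, number 3 is Sr^2+.

Sr^2+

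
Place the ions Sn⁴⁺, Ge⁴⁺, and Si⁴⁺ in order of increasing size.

Si⁴⁺ < Ge⁴⁺ < Sn⁴⁺

All are in the same group with charge +4. Radius grows down the group as n (the outermost shell) increases.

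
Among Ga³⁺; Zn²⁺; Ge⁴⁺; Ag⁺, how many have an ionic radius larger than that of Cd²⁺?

Tabulating Z and e⁻: Ge⁴⁺: 28 e⁻, Z=32, Ga³⁺: 28 e⁻, Z=31, Zn²⁺: 28 e⁻, Z=30, Cd²⁺: 46 e⁻, Z=48, Ag⁺: 46 e⁻, Z=47. Ge⁴⁺ < Ga³⁺ (isoelectronic, higher Z=32 is smaller); Ga³⁺ < Zn²⁺ (both 28 e⁻, Z=31>30); Zn²⁺ < Cd²⁺ (same group, 1 shell fewer); Cd²⁺ < Ag⁺ (isoelectronic, higher Z=48 is smaller).
Overall: Ge⁴⁺ < Ga³⁺ < Zn²⁺ < Cd²⁺ < Ag⁺. Cd²⁺ has 3 below it and 1 above. That's 1.

1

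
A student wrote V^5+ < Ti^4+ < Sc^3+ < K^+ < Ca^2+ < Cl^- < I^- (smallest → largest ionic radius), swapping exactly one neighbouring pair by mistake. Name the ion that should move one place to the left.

Scanning neighbour by neighbour, only K^+/Ca^2+ violates a trend: both have 18 electrons but Z(Ca)=20 > Z(K)=19, so Ca^2+ should be the smaller of the two. That makes Ca^2+ the one sitting a position late relative to where it belongs.

Ca^2+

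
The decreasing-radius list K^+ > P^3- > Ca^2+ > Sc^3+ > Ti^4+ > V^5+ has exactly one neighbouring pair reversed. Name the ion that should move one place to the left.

P^3-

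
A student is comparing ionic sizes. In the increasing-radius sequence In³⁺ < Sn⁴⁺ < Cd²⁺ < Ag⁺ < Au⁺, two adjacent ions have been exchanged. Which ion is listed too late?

Sn⁴⁺

Compare adjacent ions: they are isoelectronic (46 e⁻) and Sn has more protons than In (50 vs 49), making Sn⁴⁺ smaller — yet in this increasing list In³⁺ sits before Sn⁴⁺. Nothing else is reversed, so Sn⁴⁺ should move one place to the left.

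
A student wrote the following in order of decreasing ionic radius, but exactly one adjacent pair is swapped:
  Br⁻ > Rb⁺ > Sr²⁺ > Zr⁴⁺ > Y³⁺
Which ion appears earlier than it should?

Check each adjacent pair. Zr⁴⁺ and Y³⁺ are reversed: Zr⁴⁺ and Y³⁺ share 36 electrons; the higher nuclear charge on Zr (Z=40) contracts it more, so Zr⁴⁺ < Y³⁺. No other neighbouring pair contradicts the periodic trends, so Zr⁴⁺ is the ion listed too early.

Zr⁴⁺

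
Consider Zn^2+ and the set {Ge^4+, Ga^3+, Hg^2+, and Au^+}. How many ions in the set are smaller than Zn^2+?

Electron counts and nuclear charges: Ge^4+ (Z=32, 28 e⁻), Ga^3+ (Z=31, 28 e⁻), Zn^2+ (Z=30, 28 e⁻), Hg^2+ (Z=80, 78 e⁻), Au^+ (Z=79, 78 e⁻). Ge^4+ < Ga^3+ (isoelectronic, higher Z=32 is smaller); Ga^3+ < Zn^2+ (isoelectronic, higher Z=31 is smaller); Zn^2+ < Hg^2+ (same group, 2 shells fewer); Hg^2+ < Au^+ (isoelectronic, higher Z=80 is smaller).
Placing each against Zn^2+: smaller — Ge^4+, Ga^3+; larger — Hg^2+, Au^+. So 2 are smaller.

2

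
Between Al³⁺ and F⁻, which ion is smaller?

Al³⁺

All of these have 10 electrons (isoelectronic). With the same electron cloud, the ion with the most protons pulls it in tightest. Nuclear charges: Al³⁺ (Z=13), F⁻ (Z=9). Highest Z is smallest.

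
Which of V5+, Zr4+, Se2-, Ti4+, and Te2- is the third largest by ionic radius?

Tabulating Z and e⁻: V5+ (Z=23, 18 e⁻), Ti4+ (Z=22, 18 e⁻), Zr4+ (Z=40, 36 e⁻), Se2- (Z=34, 36 e⁻), Te2- (Z=52, 54 e⁻). V5+ < Ti4+ (both 18 e⁻, Z=23>22); Ti4+ < Zr4+ (same group, period 4 vs 5); Zr4+ < Se2- (both 36 e⁻, Z=40>34); Se2- < Te2- (same group, period 4 vs 5).
So the order is V5+ < Ti4+ < Zr4+ < Se2- < Te2-; the 3rd-largest ion is Zr4+.

Zr4+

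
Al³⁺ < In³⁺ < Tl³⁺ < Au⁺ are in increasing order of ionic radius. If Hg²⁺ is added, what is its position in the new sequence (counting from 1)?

Al³⁺: 10 e⁻, Z=13, In³⁺: 46 e⁻, Z=49, Tl³⁺: 78 e⁻, Z=81, Hg²⁺: 78 e⁻, Z=80, Au⁺: 78 e⁻, Z=79. Al³⁺ < In³⁺ (same group, 2 shells fewer); In³⁺ < Tl³⁺ (same group, period 5 vs 6); Tl³⁺ < Hg²⁺ (isoelectronic, higher Z=81 is smaller); Hg²⁺ < Au⁺ (both 78 e⁻, Z=80>79).
With Hg²⁺ included the full order is Al³⁺ < In³⁺ < Tl³⁺ < Hg²⁺ < Au⁺, so it takes position 4.

4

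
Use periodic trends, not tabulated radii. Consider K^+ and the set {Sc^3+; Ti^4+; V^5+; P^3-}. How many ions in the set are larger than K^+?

Isoelectronic series (18 e⁻ each). Size is set by nuclear charge: more protons means a smaller ion. V^5+ (Z=23), Ti^4+ (Z=22), Sc^3+ (Z=21), K^+ (Z=19), P^3- (Z=15).
Overall: V^5+ < Ti^4+ < Sc^3+ < K^+ < P^3-. K^+ has 3 below it and 1 above. That's 1.

1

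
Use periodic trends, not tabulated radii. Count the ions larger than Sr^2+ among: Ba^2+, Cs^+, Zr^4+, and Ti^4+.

2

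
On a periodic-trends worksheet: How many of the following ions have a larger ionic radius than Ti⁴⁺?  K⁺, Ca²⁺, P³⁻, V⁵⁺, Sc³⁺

Isoelectronic series (18 e⁻ each). Size is set by nuclear charge: more protons means a smaller ion. V⁵⁺ (Z=23), Ti⁴⁺ (Z=22), Sc³⁺ (Z=21), Ca²⁺ (Z=20), K⁺ (Z=19), P³⁻ (Z=15).
Overall: V⁵⁺ < Ti⁴⁺ < Sc³⁺ < Ca²⁺ < K⁺ < P³⁻. Ti⁴⁺ has 1 below it and 4 above. That's 4.

4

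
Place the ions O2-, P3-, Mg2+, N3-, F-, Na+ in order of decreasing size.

Work out protons and electrons: Mg2+ (Z=12, 10 e⁻), Na+ (Z=11, 10 e⁻), F- (Z=9, 10 e⁻), O2- (Z=8, 10 e⁻), N3- (Z=7, 10 e⁻), P3- (Z=15, 18 e⁻). Mg2+ < Na+ (isoelectronic, higher Z=12 is smaller); Na+ < F- (isoelectronic, higher Z=11 is smaller); F- < O2- (both 10 e⁻, Z=9>8); O2- < N3- (isoelectronic, higher Z=8 is smaller); N3- < P3- (same group, 1 shell fewer).

P3- > N3- > O2- > F- > Na+ > Mg2+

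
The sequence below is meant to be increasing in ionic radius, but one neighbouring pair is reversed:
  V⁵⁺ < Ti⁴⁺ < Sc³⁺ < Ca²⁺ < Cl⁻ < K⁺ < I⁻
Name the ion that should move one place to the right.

Cl⁻

Scanning neighbour by neighbour, only Cl⁻/K⁺ violates a trend: K⁺ and Cl⁻ share 18 electrons; the higher nuclear charge on K (Z=19) contracts it more, so K⁺ < Cl⁻. That makes Cl⁻ the one sitting a position early relative to where it belongs.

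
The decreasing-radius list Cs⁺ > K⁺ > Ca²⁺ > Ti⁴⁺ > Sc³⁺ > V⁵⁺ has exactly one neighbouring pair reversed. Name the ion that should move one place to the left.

Scanning neighbour by neighbour, only Ti⁴⁺/Sc³⁺ violates a trend: they are isoelectronic (18 e⁻) and Ti has more protons than Sc (22 vs 21), making Ti⁴⁺ smaller. That makes Sc³⁺ the one sitting a position late relative to where it belongs.

Sc³⁺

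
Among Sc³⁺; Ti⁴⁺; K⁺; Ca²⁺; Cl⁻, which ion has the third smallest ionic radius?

Ca²⁺

Isoelectronic series (18 e⁻ each). Size is set by nuclear charge: more protons means a smaller ion. Ti⁴⁺ (Z=22), Sc³⁺ (Z=21), Ca²⁺ (Z=20), K⁺ (Z=19), Cl⁻ (Z=17).
So the order is Ti⁴⁺ < Sc³⁺ < Ca²⁺ < K⁺ < Cl⁻; the 3rd-smallest ion is Ca²⁺.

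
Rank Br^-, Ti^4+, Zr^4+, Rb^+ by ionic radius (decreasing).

Br^- > Rb^+ > Zr^4+ > Ti^4+

Work out protons and electrons: Ti^4+: 18 e⁻, Z=22, Zr^4+: 36 e⁻, Z=40, Rb^+: 36 e⁻, Z=37, Br^-: 36 e⁻, Z=35. Ti^4+ < Zr^4+ (same group, period 4 vs 5); Zr^4+ < Rb^+ (both 36 e⁻, Z=40>37); Rb^+ < Br^- (isoelectronic, higher Z=37 is smaller).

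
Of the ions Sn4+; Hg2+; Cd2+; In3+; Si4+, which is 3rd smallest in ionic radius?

In3+

Si4+: 10 e⁻, Z=14, Sn4+: 46 e⁻, Z=50, In3+: 46 e⁻, Z=49, Cd2+: 46 e⁻, Z=48, Hg2+: 78 e⁻, Z=80. Si4+ < Sn4+ (same group, 2 shells fewer); Sn4+ < In3+ (isoelectronic, higher Z=50 is smaller); In3+ < Cd2+ (isoelectronic, higher Z=49 is smaller); Cd2+ < Hg2+ (same group, 1 shell fewer).
So the order is Si4+ < Sn4+ < In3+ < Cd2+ < Hg2+; the 3rd-smallest ion is In3+.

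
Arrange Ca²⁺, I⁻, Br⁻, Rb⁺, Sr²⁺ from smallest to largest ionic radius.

Ca²⁺ < Sr²⁺ < Rb⁺ < Br⁻ < I⁻

First list Z and electron count for each: Ca²⁺ has 18 e⁻ (Z=20), Sr²⁺ has 36 e⁻ (Z=38), Rb⁺ has 36 e⁻ (Z=37), Br⁻ has 36 e⁻ (Z=35), I⁻ has 54 e⁻ (Z=53). Ca²⁺ < Sr²⁺ (same group, 1 shell fewer); Sr²⁺ < Rb⁺ (both 36 e⁻, Z=38>37); Rb⁺ < Br⁻ (both 36 e⁻, Z=37>35); Br⁻ < I⁻ (same group, 1 shell fewer).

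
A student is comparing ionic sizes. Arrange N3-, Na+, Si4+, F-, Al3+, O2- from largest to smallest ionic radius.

Isoelectronic series (10 e⁻ each). Size is set by nuclear charge: more protons means a smaller ion. Si4+ (Z=14), Al3+ (Z=13), Na+ (Z=11), F- (Z=9), O2- (Z=8), N3- (Z=7).

N3- > O2- > F- > Na+ > Al3+ > Si4+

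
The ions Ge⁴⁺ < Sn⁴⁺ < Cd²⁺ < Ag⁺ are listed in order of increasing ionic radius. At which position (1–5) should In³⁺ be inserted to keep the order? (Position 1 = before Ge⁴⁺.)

3

Ge⁴⁺ has 28 e⁻ (Z=32), Sn⁴⁺ has 46 e⁻ (Z=50), In³⁺ has 46 e⁻ (Z=49), Cd²⁺ has 46 e⁻ (Z=48), Ag⁺ has 46 e⁻ (Z=47). Ge⁴⁺ < Sn⁴⁺ (same group, period 4 vs 5); Sn⁴⁺ < In³⁺ (both 46 e⁻, Z=50>49); In³⁺ < Cd²⁺ (both 46 e⁻, Z=49>48); Cd²⁺ < Ag⁺ (both 46 e⁻, Z=48>47).
Putting In³⁺ in gives Ge⁴⁺ < Sn⁴⁺ < In³⁺ < Cd²⁺ < Ag⁺; it lands at slot 3.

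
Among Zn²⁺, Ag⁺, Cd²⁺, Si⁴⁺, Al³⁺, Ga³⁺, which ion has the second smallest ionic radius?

Al³⁺

Electron counts and nuclear charges: Si⁴⁺: 10 e⁻, Z=14, Al³⁺: 10 e⁻, Z=13, Ga³⁺: 28 e⁻, Z=31, Zn²⁺: 28 e⁻, Z=30, Cd²⁺: 46 e⁻, Z=48, Ag⁺: 46 e⁻, Z=47. Si⁴⁺ < Al³⁺ (both 10 e⁻, Z=14>13); Al³⁺ < Ga³⁺ (same group, 1 shell fewer); Ga³⁺ < Zn²⁺ (both 28 e⁻, Z=31>30); Zn²⁺ < Cd²⁺ (same group, period 4 vs 5); Cd²⁺ < Ag⁺ (isoelectronic, higher Z=48 is smaller).
So the order is Si⁴⁺ < Al³⁺ < Ga³⁺ < Zn²⁺ < Cd²⁺ < Ag⁺; the 2nd-smallest ion is Al³⁺.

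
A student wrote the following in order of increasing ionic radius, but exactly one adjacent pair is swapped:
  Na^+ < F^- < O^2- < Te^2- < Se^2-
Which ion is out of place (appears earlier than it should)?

The pair Te^2-, Se^2- is the wrong way round — both in group 16 with the same charge; Se^2- (period 4) has the smaller radius. All other adjacent pairs agree with periodic trends, so Te^2- is the misplaced ion.

Te^2-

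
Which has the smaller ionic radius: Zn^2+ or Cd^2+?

Zn^2+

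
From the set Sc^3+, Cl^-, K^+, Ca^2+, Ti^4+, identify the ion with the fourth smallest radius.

Isoelectronic series (18 e⁻ each). Size is set by nuclear charge: more protons means a smaller ion. Ti^4+ (Z=22), Sc^3+ (Z=21), Ca^2+ (Z=20), K^+ (Z=19), Cl^- (Z=17).
That gives Ti^4+ < Sc^3+ < Ca^2+ < K^+ < Cl^-. From the smallest end, number 4 is K^+.

K^+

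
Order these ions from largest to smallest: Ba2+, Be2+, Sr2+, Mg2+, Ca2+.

All are in the same group with charge +2. Radius grows down the group as n (the outermost shell) increases.

Ba2+ > Sr2+ > Ca2+ > Mg2+ > Be2+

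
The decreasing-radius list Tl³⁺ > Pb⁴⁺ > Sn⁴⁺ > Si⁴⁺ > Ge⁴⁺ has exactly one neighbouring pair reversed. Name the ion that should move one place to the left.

Ge⁴⁺

Compare adjacent ions: same group and charge — period 3 sits above period 4, so Si⁴⁺ is smaller — yet in this decreasing list Si⁴⁺ sits before Ge⁴⁺. Nothing else is reversed, so Ge⁴⁺ should move one place to the left.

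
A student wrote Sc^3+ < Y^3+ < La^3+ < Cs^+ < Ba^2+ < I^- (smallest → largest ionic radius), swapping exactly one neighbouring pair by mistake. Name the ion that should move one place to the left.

Ba^2+

Check each adjacent pair. Cs^+ and Ba^2+ are reversed: they are isoelectronic (54 e⁻) and Ba has more protons than Cs (56 vs 55), making Ba^2+ smaller. No other neighbouring pair contradicts the periodic trends, so Ba^2+ is the ion listed too late.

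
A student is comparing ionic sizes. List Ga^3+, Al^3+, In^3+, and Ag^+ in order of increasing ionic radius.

Al^3+: 10 e⁻, Z=13, Ga^3+: 28 e⁻, Z=31, In^3+: 46 e⁻, Z=49, Ag^+: 46 e⁻, Z=47. Al^3+ < Ga^3+ (same group, 1 shell fewer); Ga^3+ < In^3+ (same group, 1 shell fewer); In^3+ < Ag^+ (isoelectronic, higher Z=49 is smaller).

Al^3+ < Ga^3+ < In^3+ < Ag^+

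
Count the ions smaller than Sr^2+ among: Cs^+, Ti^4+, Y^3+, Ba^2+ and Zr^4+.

3

Ti^4+ has 18 e⁻ (Z=22), Zr^4+ has 36 e⁻ (Z=40), Y^3+ has 36 e⁻ (Z=39), Sr^2+ has 36 e⁻ (Z=38), Ba^2+ has 54 e⁻ (Z=56), Cs^+ has 54 e⁻ (Z=55). Ti^4+ < Zr^4+ (same group, 1 shell fewer); Zr^4+ < Y^3+ (isoelectronic, higher Z=40 is smaller); Y^3+ < Sr^2+ (isoelectronic, higher Z=39 is smaller); Sr^2+ < Ba^2+ (same group, 1 shell fewer); Ba^2+ < Cs^+ (both 54 e⁻, Z=56>55).
Placing each against Sr^2+: smaller — Ti^4+, Zr^4+, Y^3+; larger — Ba^2+, Cs^+. Count: 3.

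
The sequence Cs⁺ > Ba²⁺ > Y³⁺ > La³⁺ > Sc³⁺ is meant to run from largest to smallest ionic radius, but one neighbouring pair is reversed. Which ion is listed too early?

Y³⁺

The pair Y³⁺, La³⁺ is the wrong way round — both in group 3 with the same charge; Y³⁺ (period 5) has the smaller radius. All other adjacent pairs agree with periodic trends, so Y³⁺ is the misplaced ion.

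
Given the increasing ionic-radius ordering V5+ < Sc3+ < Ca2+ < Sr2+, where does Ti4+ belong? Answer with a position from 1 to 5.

Work out protons and electrons: V5+: 18 e⁻, Z=23, Ti4+: 18 e⁻, Z=22, Sc3+: 18 e⁻, Z=21, Ca2+: 18 e⁻, Z=20, Sr2+: 36 e⁻, Z=38. V5+ < Ti4+ (isoelectronic, higher Z=23 is smaller); Ti4+ < Sc3+ (isoelectronic, higher Z=22 is smaller); Sc3+ < Ca2+ (both 18 e⁻, Z=21>20); Ca2+ < Sr2+ (same group, period 4 vs 5).
Merged order: V5+ < Ti4+ < Sc3+ < Ca2+ < Sr2+ — Ti4+ is number 2.

2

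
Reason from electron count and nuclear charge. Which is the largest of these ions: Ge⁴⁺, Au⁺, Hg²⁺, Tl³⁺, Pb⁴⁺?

Au⁺

Work out protons and electrons: Ge⁴⁺ has 28 e⁻ (Z=32), Pb⁴⁺ has 78 e⁻ (Z=82), Tl³⁺ has 78 e⁻ (Z=81), Hg²⁺ has 78 e⁻ (Z=80), Au⁺ has 78 e⁻ (Z=79). Ge⁴⁺ < Pb⁴⁺ (same group, period 4 vs 6); Pb⁴⁺ < Tl³⁺ (both 78 e⁻, Z=82>81); Tl³⁺ < Hg²⁺ (isoelectronic, higher Z=81 is smaller); Hg²⁺ < Au⁺ (both 78 e⁻, Z=80>79).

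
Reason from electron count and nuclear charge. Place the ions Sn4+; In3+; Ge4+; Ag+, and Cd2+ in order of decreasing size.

Ag+ > Cd2+ > In3+ > Sn4+ > Ge4+

Work out protons and electrons: Ge4+ has 28 e⁻ (Z=32), Sn4+ has 46 e⁻ (Z=50), In3+ has 46 e⁻ (Z=49), Cd2+ has 46 e⁻ (Z=48), Ag+ has 46 e⁻ (Z=47). Ge4+ < Sn4+ (same group, period 4 vs 5); Sn4+ < In3+ (both 46 e⁻, Z=50>49); In3+ < Cd2+ (isoelectronic, higher Z=49 is smaller); Cd2+ < Ag+ (isoelectronic, higher Z=48 is smaller).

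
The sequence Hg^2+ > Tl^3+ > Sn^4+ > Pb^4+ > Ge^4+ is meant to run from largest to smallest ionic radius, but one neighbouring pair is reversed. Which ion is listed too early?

Compare adjacent ions: same group and charge — period 5 sits above period 6, so Sn^4+ is smaller — yet in this decreasing list Sn^4+ sits before Pb^4+. Nothing else is reversed, so Sn^4+ should move one place to the right.

Sn^4+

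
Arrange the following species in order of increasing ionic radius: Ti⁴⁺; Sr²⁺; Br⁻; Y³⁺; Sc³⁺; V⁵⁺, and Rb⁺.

Tabulating Z and e⁻: V⁵⁺ (Z=23, 18 e⁻), Ti⁴⁺ (Z=22, 18 e⁻), Sc³⁺ (Z=21, 18 e⁻), Y³⁺ (Z=39, 36 e⁻), Sr²⁺ (Z=38, 36 e⁻), Rb⁺ (Z=37, 36 e⁻), Br⁻ (Z=35, 36 e⁻). V⁵⁺ < Ti⁴⁺ (both 18 e⁻, Z=23>22); Ti⁴⁺ < Sc³⁺ (isoelectronic, higher Z=22 is smaller); Sc³⁺ < Y³⁺ (same group, period 4 vs 5); Y³⁺ < Sr²⁺ (both 36 e⁻, Z=39>38); Sr²⁺ < Rb⁺ (both 36 e⁻, Z=38>37); Rb⁺ < Br⁻ (isoelectronic, higher Z=37 is smaller).

V⁵⁺ < Ti⁴⁺ < Sc³⁺ < Y³⁺ < Sr²⁺ < Rb⁺ < Br⁻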